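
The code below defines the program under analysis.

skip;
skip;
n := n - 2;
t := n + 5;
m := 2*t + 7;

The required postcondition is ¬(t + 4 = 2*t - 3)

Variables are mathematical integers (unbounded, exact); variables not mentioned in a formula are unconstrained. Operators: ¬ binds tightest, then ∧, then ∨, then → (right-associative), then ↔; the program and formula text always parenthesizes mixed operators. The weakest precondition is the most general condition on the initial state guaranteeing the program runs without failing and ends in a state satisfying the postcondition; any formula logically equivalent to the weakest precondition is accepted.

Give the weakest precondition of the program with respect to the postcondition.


Working backward. After the program, the postcondition ¬(t + 4 = 2*t - 3) must hold; in canonical form it is ¬(t = 7).
Before m := 2*t + 7: ¬(t = 7)
Before t := n + 5: ¬(n = 2)
Before n := n - 2: ¬(n = 4)
Before skip: ¬(n = 4)
Before skip: ¬(n = 4)
Answer: WP = ¬(n = 4)


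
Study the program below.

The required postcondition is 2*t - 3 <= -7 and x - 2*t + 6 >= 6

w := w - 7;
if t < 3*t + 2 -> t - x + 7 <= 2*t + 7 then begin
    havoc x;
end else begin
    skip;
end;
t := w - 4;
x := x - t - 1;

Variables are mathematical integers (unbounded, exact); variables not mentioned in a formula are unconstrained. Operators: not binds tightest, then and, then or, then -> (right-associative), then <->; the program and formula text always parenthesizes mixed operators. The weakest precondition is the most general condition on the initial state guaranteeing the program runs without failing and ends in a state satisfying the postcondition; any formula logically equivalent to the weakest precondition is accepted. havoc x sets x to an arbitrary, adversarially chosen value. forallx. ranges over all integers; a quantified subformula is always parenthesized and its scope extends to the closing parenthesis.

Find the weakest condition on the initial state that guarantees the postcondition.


Working backward. After the program, the postcondition 2*t - 3 <= -7 and x - 2*t + 6 >= 6 must hold; in canonical form it is 2*t <= -4 and x >= 2*t.
Before x := x - t - 1: 2*t <= -4 and x >= 3*t + 1
Before t := w - 4: 2*w <= 4 and x >= 3*w - 11
Then branch requires forall x_1. (2*w <= 4 and x_1 >= 3*w - 11); else branch requires 2*w <= 4 and x >= 3*w - 11.
Before the if: ((2*t > -2 -> t + x >= 0) -> (forall x_1. (2*w <= 4 and x_1 >= 3*w - 11))) and ((not (2*t > -2 -> t + x >= 0)) -> (2*w <= 4 and x >= 3*w - 11))
Before w := w - 7: ((2*t > -2 -> t + x >= 0) -> (forall x_1. (2*w <= 18 and x_1 >= 3*w - 32))) and ((not (2*t > -2 -> t + x >= 0)) -> (2*w <= 18 and x >= 3*w - 32))
Answer: WP = ((2*t > -2 -> t + x >= 0) -> (forall x_1. (2*w <= 18 and x_1 >= 3*w - 32))) and ((not (2*t > -2 -> t + x >= 0)) -> (2*w <= 18 and x >= 3*w - 32))


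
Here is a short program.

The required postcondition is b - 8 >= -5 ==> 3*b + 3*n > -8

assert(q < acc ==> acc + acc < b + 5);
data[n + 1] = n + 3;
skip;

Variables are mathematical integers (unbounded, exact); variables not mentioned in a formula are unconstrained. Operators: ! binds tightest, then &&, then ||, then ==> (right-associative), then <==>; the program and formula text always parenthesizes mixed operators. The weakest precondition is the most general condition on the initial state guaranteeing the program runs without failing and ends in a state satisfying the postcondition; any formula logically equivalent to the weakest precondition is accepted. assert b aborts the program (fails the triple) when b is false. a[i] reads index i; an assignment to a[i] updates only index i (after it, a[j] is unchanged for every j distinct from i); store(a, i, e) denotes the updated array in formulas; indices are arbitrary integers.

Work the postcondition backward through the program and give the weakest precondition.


Working backward. After the program, the postcondition b - 8 >= -5 ==> 3*b + 3*n > -8 must hold; in canonical form it is b >= 3 ==> 3*b + 3*n > -8.
Before skip: b >= 3 ==> 3*b + 3*n > -8
Before data[n + 1] := n + 3: b >= 3 ==> 3*b + 3*n > -8
Before assert q < acc ==> acc + acc < b + 5: (q < acc ==> 2*acc < b + 5) && (b >= 3 ==> 3*b + 3*n > -8)
Answer: WP = (q < acc ==> 2*acc < b + 5) && (b >= 3 ==> 3*b + 3*n > -8)


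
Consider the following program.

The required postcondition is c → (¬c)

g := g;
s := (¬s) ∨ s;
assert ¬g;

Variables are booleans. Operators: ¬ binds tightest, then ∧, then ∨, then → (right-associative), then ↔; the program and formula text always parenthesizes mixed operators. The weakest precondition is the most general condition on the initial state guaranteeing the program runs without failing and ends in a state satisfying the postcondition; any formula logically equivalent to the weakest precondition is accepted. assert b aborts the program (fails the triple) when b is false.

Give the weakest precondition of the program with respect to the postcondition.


Working backward. After the program, c → (¬c) must hold.
Before assert ¬g: (¬g) ∧ (c → (¬c))
Before s := (¬s) ∨ s: (¬g) ∧ (c → (¬c))
Before g := g: (¬g) ∧ (c → (¬c))
Answer: WP = (¬g) ∧ (c → (¬c))


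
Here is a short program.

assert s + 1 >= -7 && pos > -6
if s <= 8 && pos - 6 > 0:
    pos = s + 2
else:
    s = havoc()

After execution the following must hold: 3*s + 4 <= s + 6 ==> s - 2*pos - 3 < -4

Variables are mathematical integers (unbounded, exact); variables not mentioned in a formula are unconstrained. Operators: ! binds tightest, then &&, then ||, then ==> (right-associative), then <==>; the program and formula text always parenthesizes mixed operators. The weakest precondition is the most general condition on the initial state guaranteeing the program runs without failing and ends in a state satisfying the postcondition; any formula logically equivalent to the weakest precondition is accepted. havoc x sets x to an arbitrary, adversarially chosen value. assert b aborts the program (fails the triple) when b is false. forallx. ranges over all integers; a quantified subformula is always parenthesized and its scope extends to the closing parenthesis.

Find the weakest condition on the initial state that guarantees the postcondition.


Working backward. After the program, the postcondition 3*s + 4 <= s + 6 ==> s - 2*pos - 3 < -4 must hold; in canonical form it is 2*s <= 2 ==> s < 2*pos - 1.
Then branch requires 2*s <= 2 ==> s > -3; else branch requires forall s_1. (2*s_1 <= 2 ==> s_1 < 2*pos - 1).
Before the if: ((s <= 8 && pos > 6) ==> (2*s <= 2 ==> s > -3)) && ((!(s <= 8 && pos > 6)) ==> (forall s_1. (2*s_1 <= 2 ==> s_1 < 2*pos - 1)))
Before assert s + 1 >= -7 && pos > -6: s >= -8 && pos > -6 && ((s <= 8 && pos > 6) ==> (2*s <= 2 ==> s > -3)) && ((!(s <= 8 && pos > 6)) ==> (forall s_1. (2*s_1 <= 2 ==> s_1 < 2*pos - 1)))
Answer: WP = s >= -8 && pos > -6 && ((s <= 8 && pos > 6) ==> (2*s <= 2 ==> s > -3)) && ((!(s <= 8 && pos > 6)) ==> (forall s_1. (2*s_1 <= 2 ==> s_1 < 2*pos - 1)))


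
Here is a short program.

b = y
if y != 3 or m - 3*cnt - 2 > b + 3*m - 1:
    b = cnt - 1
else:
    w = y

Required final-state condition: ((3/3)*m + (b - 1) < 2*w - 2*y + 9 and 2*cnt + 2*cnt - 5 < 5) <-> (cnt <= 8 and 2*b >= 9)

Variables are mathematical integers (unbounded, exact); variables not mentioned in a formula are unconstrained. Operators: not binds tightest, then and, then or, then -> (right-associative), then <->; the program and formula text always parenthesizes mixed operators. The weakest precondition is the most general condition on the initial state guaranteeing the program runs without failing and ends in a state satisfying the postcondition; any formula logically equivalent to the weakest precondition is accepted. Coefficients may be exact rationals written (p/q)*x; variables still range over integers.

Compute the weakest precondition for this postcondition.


Working backward. After the program, the postcondition ((3/3)*m + (b - 1) < 2*w - 2*y + 9 and 2*cnt + 2*cnt - 5 < 5) <-> (cnt <= 8 and 2*b >= 9) must hold; in canonical form it is (b + m + 2*y < 2*w + 10 and 4*cnt < 10) <-> (cnt <= 8 and 2*b >= 9).
Then branch requires (cnt + m + 2*y < 2*w + 11 and 4*cnt < 10) <-> (cnt <= 8 and 2*cnt >= 11); else branch requires (b + m < 10 and 4*cnt < 10) <-> (cnt <= 8 and 2*b >= 9).
Before the if: ((y != 3 or b + 3*cnt + 2*m < -1) -> ((cnt + m + 2*y < 2*w + 11 and 4*cnt < 10) <-> (cnt <= 8 and 2*cnt >= 11))) and ((not (y != 3 or b + 3*cnt + 2*m < -1)) -> ((b + m < 10 and 4*cnt < 10) <-> (cnt <= 8 and 2*b >= 9)))
Before b := y: ((y != 3 or 3*cnt + 2*m + y < -1) -> ((cnt + m + 2*y < 2*w + 11 and 4*cnt < 10) <-> (cnt <= 8 and 2*cnt >= 11))) and ((not (y != 3 or 3*cnt + 2*m + y < -1)) -> ((m + y < 10 and 4*cnt < 10) <-> (cnt <= 8 and 2*y >= 9)))
Answer: WP = ((y != 3 or 3*cnt + 2*m + y < -1) -> ((cnt + m + 2*y < 2*w + 11 and 4*cnt < 10) <-> (cnt <= 8 and 2*cnt >= 11))) and ((not (y != 3 or 3*cnt + 2*m + y < -1)) -> ((m + y < 10 and 4*cnt < 10) <-> (cnt <= 8 and 2*y >= 9)))


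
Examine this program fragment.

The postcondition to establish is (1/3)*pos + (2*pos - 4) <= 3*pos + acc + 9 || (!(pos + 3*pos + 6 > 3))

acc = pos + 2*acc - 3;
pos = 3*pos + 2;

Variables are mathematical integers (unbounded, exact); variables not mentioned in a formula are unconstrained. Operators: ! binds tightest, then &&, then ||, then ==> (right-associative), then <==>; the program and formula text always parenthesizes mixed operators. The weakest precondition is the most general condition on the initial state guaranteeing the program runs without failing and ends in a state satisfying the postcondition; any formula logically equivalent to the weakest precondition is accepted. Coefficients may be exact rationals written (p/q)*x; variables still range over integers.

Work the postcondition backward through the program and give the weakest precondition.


Working backward. After the program, the postcondition (1/3)*pos + (2*pos - 4) <= 3*pos + acc + 9 || (!(pos + 3*pos + 6 > 3)) must hold; in canonical form it is acc + (2/3)*pos >= -13 || (!(4*pos > -3)).
Before pos := 3*pos + 2: acc + 2*pos >= -43/3 || (!(12*pos > -11))
Before acc := pos + 2*acc - 3: 2*acc + 3*pos >= -34/3 || (!(12*pos > -11))
Answer: WP = 2*acc + 3*pos >= -34/3 || (!(12*pos > -11))


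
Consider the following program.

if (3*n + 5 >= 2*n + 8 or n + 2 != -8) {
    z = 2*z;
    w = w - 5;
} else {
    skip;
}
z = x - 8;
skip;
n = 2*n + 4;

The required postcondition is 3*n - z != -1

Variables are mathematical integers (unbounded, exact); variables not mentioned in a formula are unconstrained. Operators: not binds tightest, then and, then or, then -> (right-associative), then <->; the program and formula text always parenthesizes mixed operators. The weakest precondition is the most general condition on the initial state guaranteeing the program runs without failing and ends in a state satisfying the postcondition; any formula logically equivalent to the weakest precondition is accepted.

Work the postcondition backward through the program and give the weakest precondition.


Working backward. After the program, the postcondition 3*n - z != -1 must hold; in canonical form it is 3*n != z - 1.
Before n := 2*n + 4: 6*n != z - 13
Before skip: 6*n != z - 13
Before z := x - 8: 6*n != x - 21
Then branch requires 6*n != x - 21; else branch requires 6*n != x - 21.
Before the if: ((n >= 3 or n != -10) -> 6*n != x - 21) and ((not (n >= 3 or n != -10)) -> 6*n != x - 21)
Answer: WP = ((n >= 3 or n != -10) -> 6*n != x - 21) and ((not (n >= 3 or n != -10)) -> 6*n != x - 21)


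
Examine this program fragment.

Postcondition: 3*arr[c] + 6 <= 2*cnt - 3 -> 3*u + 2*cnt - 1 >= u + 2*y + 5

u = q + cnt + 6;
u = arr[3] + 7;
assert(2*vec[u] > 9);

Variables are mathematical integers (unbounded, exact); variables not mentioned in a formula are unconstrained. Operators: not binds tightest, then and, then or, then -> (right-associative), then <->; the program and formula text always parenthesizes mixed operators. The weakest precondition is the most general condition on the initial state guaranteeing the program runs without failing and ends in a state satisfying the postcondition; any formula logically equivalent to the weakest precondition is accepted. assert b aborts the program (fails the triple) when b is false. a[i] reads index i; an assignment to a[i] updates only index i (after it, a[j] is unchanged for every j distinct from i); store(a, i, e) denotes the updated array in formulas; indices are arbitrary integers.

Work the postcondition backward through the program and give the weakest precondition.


Working backward. After the program, the postcondition 3*arr[c] + 6 <= 2*cnt - 3 -> 3*u + 2*cnt - 1 >= u + 2*y + 5 must hold; in canonical form it is 3*arr[c] <= 2*cnt - 9 -> 2*cnt + 2*u >= 2*y + 6.
Before assert 2*vec[u] > 9: 2*vec[u] > 9 and (3*arr[c] <= 2*cnt - 9 -> 2*cnt + 2*u >= 2*y + 6)
Before u := arr[3] + 7: 2*vec[arr[3] + 7] > 9 and (3*arr[c] <= 2*cnt - 9 -> 2*arr[3] + 2*cnt >= 2*y - 8)
Before u := q + cnt + 6: 2*vec[arr[3] + 7] > 9 and (3*arr[c] <= 2*cnt - 9 -> 2*arr[3] + 2*cnt >= 2*y - 8)
Answer: WP = 2*vec[arr[3] + 7] > 9 and (3*arr[c] <= 2*cnt - 9 -> 2*arr[3] + 2*cnt >= 2*y - 8)


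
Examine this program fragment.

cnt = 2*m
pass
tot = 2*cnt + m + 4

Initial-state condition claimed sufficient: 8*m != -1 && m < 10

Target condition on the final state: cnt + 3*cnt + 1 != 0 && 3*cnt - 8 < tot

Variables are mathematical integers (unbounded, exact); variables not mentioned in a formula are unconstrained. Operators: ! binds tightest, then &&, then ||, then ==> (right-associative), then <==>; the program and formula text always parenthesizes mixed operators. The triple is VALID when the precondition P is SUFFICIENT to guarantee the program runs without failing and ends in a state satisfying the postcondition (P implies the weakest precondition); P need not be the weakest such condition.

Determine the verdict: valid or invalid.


Working backward. After the program, the postcondition cnt + 3*cnt + 1 != 0 && 3*cnt - 8 < tot must hold; in canonical form it is 4*cnt != -1 && 3*cnt < tot + 8.
Before tot := 2*cnt + m + 4: 4*cnt != -1 && cnt < m + 12
Before skip: 4*cnt != -1 && cnt < m + 12
Before cnt := 2*m: 8*m != -1 && m < 12
The weakest precondition is 8*m != -1 && m < 12.
Check whether 8*m != -1 && m < 10 implies it.
Every state satisfying the precondition satisfies the weakest precondition: the implication holds.
Answer: valid


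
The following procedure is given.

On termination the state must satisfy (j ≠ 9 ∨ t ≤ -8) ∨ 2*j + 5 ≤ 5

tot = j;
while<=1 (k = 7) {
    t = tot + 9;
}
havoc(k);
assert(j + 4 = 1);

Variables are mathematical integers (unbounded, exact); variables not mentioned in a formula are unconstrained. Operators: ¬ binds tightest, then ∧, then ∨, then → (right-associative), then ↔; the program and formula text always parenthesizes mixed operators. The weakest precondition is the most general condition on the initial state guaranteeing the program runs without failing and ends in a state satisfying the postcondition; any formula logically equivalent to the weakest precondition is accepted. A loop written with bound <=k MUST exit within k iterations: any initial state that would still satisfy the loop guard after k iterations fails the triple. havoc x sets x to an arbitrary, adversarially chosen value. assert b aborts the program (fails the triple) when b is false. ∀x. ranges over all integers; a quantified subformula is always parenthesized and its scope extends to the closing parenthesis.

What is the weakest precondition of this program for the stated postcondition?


Working backward. After the program, the postcondition (j ≠ 9 ∨ t ≤ -8) ∨ 2*j + 5 ≤ 5 must hold; in canonical form it is j ≠ 9 ∨ t ≤ -8 ∨ 2*j ≤ 0.
Before assert j + 4 = 1: j = -3 ∧ (j ≠ 9 ∨ t ≤ -8 ∨ 2*j ≤ 0)
Before havoc k: j = -3 ∧ (j ≠ 9 ∨ t ≤ -8 ∨ 2*j ≤ 0)
Before the loop (bound <=1), unroll the exhaustion recursion (WP_0 = exit-now case; WP_j = one more guarded iteration, up to j = 1):
  WP_0: (¬(k = 7)) ∧ j = -3 ∧ (j ≠ 9 ∨ t ≤ -8 ∨ 2*j ≤ 0)
  WP_1: (k = 7 → ((¬(k = 7)) ∧ j = -3 ∧ (j ≠ 9 ∨ tot ≤ -17 ∨ 2*j ≤ 0))) ∧ ((¬(k = 7)) → (j = -3 ∧ (j ≠ 9 ∨ t ≤ -8 ∨ 2*j ≤ 0)))
So before the loop: (k = 7 → ((¬(k = 7)) ∧ j = -3 ∧ (j ≠ 9 ∨ tot ≤ -17 ∨ 2*j ≤ 0))) ∧ ((¬(k = 7)) → (j = -3 ∧ (j ≠ 9 ∨ t ≤ -8 ∨ 2*j ≤ 0)))
Before tot := j: (k = 7 → ((¬(k = 7)) ∧ j = -3 ∧ (j ≠ 9 ∨ j ≤ -17 ∨ 2*j ≤ 0))) ∧ ((¬(k = 7)) → (j = -3 ∧ (j ≠ 9 ∨ t ≤ -8 ∨ 2*j ≤ 0)))
Answer: WP = (k = 7 → ((¬(k = 7)) ∧ j = -3 ∧ (j ≠ 9 ∨ j ≤ -17 ∨ 2*j ≤ 0))) ∧ ((¬(k = 7)) → (j = -3 ∧ (j ≠ 9 ∨ t ≤ -8 ∨ 2*j ≤ 0)))


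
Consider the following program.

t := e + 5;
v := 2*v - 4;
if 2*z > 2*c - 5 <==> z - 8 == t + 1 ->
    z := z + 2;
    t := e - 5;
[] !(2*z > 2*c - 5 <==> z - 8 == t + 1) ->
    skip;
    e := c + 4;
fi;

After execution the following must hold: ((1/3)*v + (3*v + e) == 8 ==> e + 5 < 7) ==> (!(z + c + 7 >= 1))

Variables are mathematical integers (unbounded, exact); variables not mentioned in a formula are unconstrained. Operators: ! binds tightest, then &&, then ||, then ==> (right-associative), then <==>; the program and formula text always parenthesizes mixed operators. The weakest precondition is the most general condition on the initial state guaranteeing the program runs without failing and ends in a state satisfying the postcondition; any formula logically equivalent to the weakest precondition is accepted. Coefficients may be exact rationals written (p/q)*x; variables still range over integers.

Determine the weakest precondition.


Working backward. After the program, the postcondition ((1/3)*v + (3*v + e) == 8 ==> e + 5 < 7) ==> (!(z + c + 7 >= 1)) must hold; in canonical form it is (e + (10/3)*v == 8 ==> e < 2) ==> (!(c + z >= -6)).
Then branch requires (e + (10/3)*v == 8 ==> e < 2) ==> (!(c + z >= -8)); else branch requires (c + (10/3)*v == 4 ==> c < -2) ==> (!(c + z >= -6)).
Before the if: ((2*z > 2*c - 5 <==> z == t + 9) ==> ((e + (10/3)*v == 8 ==> e < 2) ==> (!(c + z >= -8)))) && ((!(2*z > 2*c - 5 <==> z == t + 9)) ==> ((c + (10/3)*v == 4 ==> c < -2) ==> (!(c + z >= -6))))
Before v := 2*v - 4: ((2*z > 2*c - 5 <==> z == t + 9) ==> ((e + (20/3)*v == 64/3 ==> e < 2) ==> (!(c + z >= -8)))) && ((!(2*z > 2*c - 5 <==> z == t + 9)) ==> ((c + (20/3)*v == 52/3 ==> c < -2) ==> (!(c + z >= -6))))
Before t := e + 5: ((2*z > 2*c - 5 <==> z == e + 14) ==> ((e + (20/3)*v == 64/3 ==> e < 2) ==> (!(c + z >= -8)))) && ((!(2*z > 2*c - 5 <==> z == e + 14)) ==> ((c + (20/3)*v == 52/3 ==> c < -2) ==> (!(c + z >= -6))))
Answer: WP = ((2*z > 2*c - 5 <==> z == e + 14) ==> ((e + (20/3)*v == 64/3 ==> e < 2) ==> (!(c + z >= -8)))) && ((!(2*z > 2*c - 5 <==> z == e + 14)) ==> ((c + (20/3)*v == 52/3 ==> c < -2) ==> (!(c + z >= -6))))


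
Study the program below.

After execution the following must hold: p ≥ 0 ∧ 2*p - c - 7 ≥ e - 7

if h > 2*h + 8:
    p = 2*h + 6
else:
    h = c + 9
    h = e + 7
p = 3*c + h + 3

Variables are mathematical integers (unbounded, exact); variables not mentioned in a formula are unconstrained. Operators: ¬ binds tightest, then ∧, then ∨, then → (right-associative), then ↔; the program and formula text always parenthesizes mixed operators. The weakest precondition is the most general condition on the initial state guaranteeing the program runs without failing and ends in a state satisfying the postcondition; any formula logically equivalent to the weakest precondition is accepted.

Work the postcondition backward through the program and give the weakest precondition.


Working backward. After the program, the postcondition p ≥ 0 ∧ 2*p - c - 7 ≥ e - 7 must hold; in canonical form it is p ≥ 0 ∧ 2*p ≥ c + e.
Before p := 3*c + h + 3: 3*c + h ≥ -3 ∧ 5*c + 2*h ≥ e - 6
Then branch requires 3*c + h ≥ -3 ∧ 5*c + 2*h ≥ e - 6; else branch requires 3*c + e ≥ -10 ∧ 5*c + e ≥ -20.
Before the if: (h < -8 → (3*c + h ≥ -3 ∧ 5*c + 2*h ≥ e - 6)) ∧ ((¬(h < -8)) → (3*c + e ≥ -10 ∧ 5*c + e ≥ -20))
Answer: WP = (h < -8 → (3*c + h ≥ -3 ∧ 5*c + 2*h ≥ e - 6)) ∧ ((¬(h < -8)) → (3*c + e ≥ -10 ∧ 5*c + e ≥ -20))


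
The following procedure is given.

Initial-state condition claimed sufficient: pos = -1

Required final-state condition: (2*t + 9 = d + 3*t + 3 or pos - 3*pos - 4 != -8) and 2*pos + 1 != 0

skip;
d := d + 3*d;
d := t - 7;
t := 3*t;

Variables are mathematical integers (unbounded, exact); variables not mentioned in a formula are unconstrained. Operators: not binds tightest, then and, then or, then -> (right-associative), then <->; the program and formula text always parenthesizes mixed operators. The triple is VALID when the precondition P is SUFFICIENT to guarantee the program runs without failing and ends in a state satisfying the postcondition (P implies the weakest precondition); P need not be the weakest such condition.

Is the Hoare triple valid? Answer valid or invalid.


Working backward. After the program, the postcondition (2*t + 9 = d + 3*t + 3 or pos - 3*pos - 4 != -8) and 2*pos + 1 != 0 must hold; in canonical form it is (d + t = 6 or 2*pos != 4) and 2*pos != -1.
Before t := 3*t: (d + 3*t = 6 or 2*pos != 4) and 2*pos != -1
Before d := t - 7: (4*t = 13 or 2*pos != 4) and 2*pos != -1
Before d := d + 3*d: (4*t = 13 or 2*pos != 4) and 2*pos != -1
Before skip: (4*t = 13 or 2*pos != 4) and 2*pos != -1
The weakest precondition is (4*t = 13 or 2*pos != 4) and 2*pos != -1.
Check whether pos = -1 implies it.
Every state satisfying the precondition satisfies the weakest precondition: the implication holds.
Answer: valid


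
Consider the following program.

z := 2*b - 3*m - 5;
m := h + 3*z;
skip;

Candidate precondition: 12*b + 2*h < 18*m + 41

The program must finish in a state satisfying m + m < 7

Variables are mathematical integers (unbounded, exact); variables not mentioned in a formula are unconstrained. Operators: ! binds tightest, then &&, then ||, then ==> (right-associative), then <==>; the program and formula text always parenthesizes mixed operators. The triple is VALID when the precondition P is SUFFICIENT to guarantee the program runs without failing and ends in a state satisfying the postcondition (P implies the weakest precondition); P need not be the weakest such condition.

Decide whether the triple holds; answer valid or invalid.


Working backward. After the program, the postcondition m + m < 7 must hold; in canonical form it is 2*m < 7.
Before skip: 2*m < 7
Before m := h + 3*z: 2*h + 6*z < 7
Before z := 2*b - 3*m - 5: 12*b + 2*h < 18*m + 37
The weakest precondition is 12*b + 2*h < 18*m + 37.
Check whether 12*b + 2*h < 18*m + 41 implies it.
Countermodel: at the initial state b = 4, h = -5, m = 0, the precondition holds but the weakest precondition fails.
Answer: invalid


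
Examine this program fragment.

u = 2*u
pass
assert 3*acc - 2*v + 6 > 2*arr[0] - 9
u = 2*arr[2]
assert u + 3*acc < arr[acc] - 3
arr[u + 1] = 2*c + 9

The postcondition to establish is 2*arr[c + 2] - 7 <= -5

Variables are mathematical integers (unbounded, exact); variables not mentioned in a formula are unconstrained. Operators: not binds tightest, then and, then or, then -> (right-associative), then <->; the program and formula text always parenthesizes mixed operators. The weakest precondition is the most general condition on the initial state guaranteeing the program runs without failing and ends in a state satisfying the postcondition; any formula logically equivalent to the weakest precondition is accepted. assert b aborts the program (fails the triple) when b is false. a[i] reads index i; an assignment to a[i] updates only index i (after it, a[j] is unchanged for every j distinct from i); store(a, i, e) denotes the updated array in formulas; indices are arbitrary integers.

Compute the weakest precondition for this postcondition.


Working backward. After the program, the postcondition 2*arr[c + 2] - 7 <= -5 must hold; in canonical form it is 2*arr[c + 2] <= 2.
Before arr[u + 1] := 2*c + 9: 2*store(arr, u + 1, 2*c + 9)[c + 2] <= 2
Before assert u + 3*acc < arr[acc] - 3: 3*acc + u < arr[acc] - 3 and 2*store(arr, u + 1, 2*c + 9)[c + 2] <= 2
Before u := 2*arr[2]: 2*arr[2] + 3*acc < arr[acc] - 3 and 2*store(arr, 2*arr[2] + 1, 2*c + 9)[c + 2] <= 2
Before assert 3*acc - 2*v + 6 > 2*arr[0] - 9: 3*acc > 2*arr[0] + 2*v - 15 and 2*arr[2] + 3*acc < arr[acc] - 3 and 2*store(arr, 2*arr[2] + 1, 2*c + 9)[c + 2] <= 2
Before skip: 3*acc > 2*arr[0] + 2*v - 15 and 2*arr[2] + 3*acc < arr[acc] - 3 and 2*store(arr, 2*arr[2] + 1, 2*c + 9)[c + 2] <= 2
Before u := 2*u: 3*acc > 2*arr[0] + 2*v - 15 and 2*arr[2] + 3*acc < arr[acc] - 3 and 2*store(arr, 2*arr[2] + 1, 2*c + 9)[c + 2] <= 2
Answer: WP = 3*acc > 2*arr[0] + 2*v - 15 and 2*arr[2] + 3*acc < arr[acc] - 3 and 2*store(arr, 2*arr[2] + 1, 2*c + 9)[c + 2] <= 2


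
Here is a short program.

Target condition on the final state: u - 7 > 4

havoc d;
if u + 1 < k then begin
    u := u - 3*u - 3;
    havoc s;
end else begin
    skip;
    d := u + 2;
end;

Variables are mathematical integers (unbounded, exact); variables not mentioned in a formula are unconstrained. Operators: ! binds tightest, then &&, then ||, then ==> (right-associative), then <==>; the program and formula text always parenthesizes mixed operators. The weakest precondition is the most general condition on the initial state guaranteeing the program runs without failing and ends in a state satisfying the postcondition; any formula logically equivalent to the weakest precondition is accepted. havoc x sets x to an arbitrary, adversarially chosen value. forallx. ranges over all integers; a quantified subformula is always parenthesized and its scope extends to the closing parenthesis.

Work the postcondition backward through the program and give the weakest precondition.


Working backward. After the program, the postcondition u - 7 > 4 must hold; in canonical form it is u > 11.
Then branch requires 2*u < -14; else branch requires u > 11.
Before the if: (u < k - 1 ==> 2*u < -14) && ((!(u < k - 1)) ==> u > 11)
Before havoc d: (u < k - 1 ==> 2*u < -14) && ((!(u < k - 1)) ==> u > 11)
Answer: WP = (u < k - 1 ==> 2*u < -14) && ((!(u < k - 1)) ==> u > 11)


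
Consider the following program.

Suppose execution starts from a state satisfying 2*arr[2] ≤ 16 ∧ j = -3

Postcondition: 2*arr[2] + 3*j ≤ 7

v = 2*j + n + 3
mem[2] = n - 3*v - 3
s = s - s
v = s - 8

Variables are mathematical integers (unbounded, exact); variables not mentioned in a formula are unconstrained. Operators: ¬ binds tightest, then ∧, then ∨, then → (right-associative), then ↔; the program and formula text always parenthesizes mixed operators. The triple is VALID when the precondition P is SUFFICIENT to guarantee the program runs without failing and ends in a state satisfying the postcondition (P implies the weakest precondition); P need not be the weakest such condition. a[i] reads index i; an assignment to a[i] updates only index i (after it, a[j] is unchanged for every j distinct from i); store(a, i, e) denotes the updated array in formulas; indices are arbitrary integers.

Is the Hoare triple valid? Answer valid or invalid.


Working backward. After the program, 2*arr[2] + 3*j ≤ 7 must hold.
Before v := s - 8: 2*arr[2] + 3*j ≤ 7
Before s := s - s: 2*arr[2] + 3*j ≤ 7
Before mem[2] := n - 3*v - 3: 2*arr[2] + 3*j ≤ 7
Before v := 2*j + n + 3: 2*arr[2] + 3*j ≤ 7
The weakest precondition is 2*arr[2] + 3*j ≤ 7.
Check whether 2*arr[2] ≤ 16 ∧ j = -3 implies it.
Every state satisfying the precondition satisfies the weakest precondition: the implication holds.
Answer: valid


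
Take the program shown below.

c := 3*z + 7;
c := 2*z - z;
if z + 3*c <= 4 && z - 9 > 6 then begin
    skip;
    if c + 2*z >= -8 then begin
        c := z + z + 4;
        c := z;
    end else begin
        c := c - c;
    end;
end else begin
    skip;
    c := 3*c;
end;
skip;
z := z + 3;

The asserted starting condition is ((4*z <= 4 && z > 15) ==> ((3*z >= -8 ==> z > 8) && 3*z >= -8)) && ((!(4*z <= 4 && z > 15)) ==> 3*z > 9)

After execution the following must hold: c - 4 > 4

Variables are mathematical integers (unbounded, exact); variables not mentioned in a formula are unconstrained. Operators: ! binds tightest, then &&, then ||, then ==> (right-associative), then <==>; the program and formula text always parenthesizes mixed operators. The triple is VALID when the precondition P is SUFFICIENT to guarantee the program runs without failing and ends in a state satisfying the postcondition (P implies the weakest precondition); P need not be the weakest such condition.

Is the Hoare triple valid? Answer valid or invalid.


Working backward. After the program, the postcondition c - 4 > 4 must hold; in canonical form it is c > 8.
Before z := z + 3: c > 8
Before skip: c > 8
Then branch requires (c + 2*z >= -8 ==> z > 8) && c + 2*z >= -8; else branch requires 3*c > 8.
Before the if: ((3*c + z <= 4 && z > 15) ==> ((c + 2*z >= -8 ==> z > 8) && c + 2*z >= -8)) && ((!(3*c + z <= 4 && z > 15)) ==> 3*c > 8)
Before c := 2*z - z: ((4*z <= 4 && z > 15) ==> ((3*z >= -8 ==> z > 8) && 3*z >= -8)) && ((!(4*z <= 4 && z > 15)) ==> 3*z > 8)
Before c := 3*z + 7: ((4*z <= 4 && z > 15) ==> ((3*z >= -8 ==> z > 8) && 3*z >= -8)) && ((!(4*z <= 4 && z > 15)) ==> 3*z > 8)
The weakest precondition is ((4*z <= 4 && z > 15) ==> ((3*z >= -8 ==> z > 8) && 3*z >= -8)) && ((!(4*z <= 4 && z > 15)) ==> 3*z > 8).
Check whether ((4*z <= 4 && z > 15) ==> ((3*z >= -8 ==> z > 8) && 3*z >= -8)) && ((!(4*z <= 4 && z > 15)) ==> 3*z > 9) implies it.
Every state satisfying the precondition satisfies the weakest precondition: the implication holds.
Answer: valid


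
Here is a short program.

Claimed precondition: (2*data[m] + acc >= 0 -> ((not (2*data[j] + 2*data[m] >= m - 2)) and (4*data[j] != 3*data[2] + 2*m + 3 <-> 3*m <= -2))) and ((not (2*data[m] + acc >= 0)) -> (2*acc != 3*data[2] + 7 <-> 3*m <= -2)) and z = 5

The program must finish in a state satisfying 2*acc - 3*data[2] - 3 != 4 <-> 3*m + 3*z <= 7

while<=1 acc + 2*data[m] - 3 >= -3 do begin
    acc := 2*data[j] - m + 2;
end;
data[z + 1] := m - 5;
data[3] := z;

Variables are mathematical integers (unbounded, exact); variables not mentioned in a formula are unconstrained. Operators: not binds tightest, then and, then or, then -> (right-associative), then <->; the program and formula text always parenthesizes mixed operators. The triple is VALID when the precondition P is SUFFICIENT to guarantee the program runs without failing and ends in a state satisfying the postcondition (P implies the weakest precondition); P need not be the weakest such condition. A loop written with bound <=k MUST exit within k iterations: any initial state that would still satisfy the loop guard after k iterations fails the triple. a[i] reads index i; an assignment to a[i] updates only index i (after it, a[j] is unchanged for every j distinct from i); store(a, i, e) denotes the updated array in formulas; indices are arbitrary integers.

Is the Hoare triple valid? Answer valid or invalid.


Working backward. After the program, the postcondition 2*acc - 3*data[2] - 3 != 4 <-> 3*m + 3*z <= 7 must hold; in canonical form it is 2*acc != 3*data[2] + 7 <-> 3*m + 3*z <= 7.
Before data[3] := z: 2*acc != 3*data[2] + 7 <-> 3*m + 3*z <= 7
Before data[z + 1] := m - 5: 2*acc != 3*store(data, z + 1, m - 5)[2] + 7 <-> 3*m + 3*z <= 7
Before the loop (bound <=1), unroll the exhaustion recursion (WP_0 = exit-now case; WP_j = one more guarded iteration, up to j = 1):
  WP_0: (not (2*data[m] + acc >= 0)) and (2*acc != 3*store(data, z + 1, m - 5)[2] + 7 <-> 3*m + 3*z <= 7)
  WP_1: (2*data[m] + acc >= 0 -> ((not (2*data[j] + 2*data[m] >= m - 2)) and (4*data[j] != 3*store(data, z + 1, m - 5)[2] + 2*m + 3 <-> 3*m + 3*z <= 7))) and ((not (2*data[m] + acc >= 0)) -> (2*acc != 3*store(data, z + 1, m - 5)[2] + 7 <-> 3*m + 3*z <= 7))
So before the loop: (2*data[m] + acc >= 0 -> ((not (2*data[j] + 2*data[m] >= m - 2)) and (4*data[j] != 3*store(data, z + 1, m - 5)[2] + 2*m + 3 <-> 3*m + 3*z <= 7))) and ((not (2*data[m] + acc >= 0)) -> (2*acc != 3*store(data, z + 1, m - 5)[2] + 7 <-> 3*m + 3*z <= 7))
The weakest precondition is (2*data[m] + acc >= 0 -> ((not (2*data[j] + 2*data[m] >= m - 2)) and (4*data[j] != 3*store(data, z + 1, m - 5)[2] + 2*m + 3 <-> 3*m + 3*z <= 7))) and ((not (2*data[m] + acc >= 0)) -> (2*acc != 3*store(data, z + 1, m - 5)[2] + 7 <-> 3*m + 3*z <= 7)).
Check whether (2*data[m] + acc >= 0 -> ((not (2*data[j] + 2*data[m] >= m - 2)) and (4*data[j] != 3*data[2] + 2*m + 3 <-> 3*m <= -2))) and ((not (2*data[m] + acc >= 0)) -> (2*acc != 3*data[2] + 7 <-> 3*m <= -2)) and z = 5 implies it.
Countermodel: at the initial state acc = 1, data = {[-2] = -1, [0] = -1, [2] = -2, [6] = -1, elsewhere -1}, j = 0, m = -2, z = 5, the precondition holds but the weakest precondition fails.
Answer: invalid


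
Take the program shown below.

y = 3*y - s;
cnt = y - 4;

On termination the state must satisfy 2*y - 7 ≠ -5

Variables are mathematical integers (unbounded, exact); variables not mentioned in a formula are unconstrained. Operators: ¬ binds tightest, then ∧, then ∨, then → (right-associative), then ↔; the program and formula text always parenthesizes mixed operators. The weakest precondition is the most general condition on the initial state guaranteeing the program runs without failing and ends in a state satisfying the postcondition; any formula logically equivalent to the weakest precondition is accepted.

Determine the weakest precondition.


Working backward. After the program, the postcondition 2*y - 7 ≠ -5 must hold; in canonical form it is 2*y ≠ 2.
Before cnt := y - 4: 2*y ≠ 2
Before y := 3*y - s: 6*y ≠ 2*s + 2
Answer: WP = 6*y ≠ 2*s + 2


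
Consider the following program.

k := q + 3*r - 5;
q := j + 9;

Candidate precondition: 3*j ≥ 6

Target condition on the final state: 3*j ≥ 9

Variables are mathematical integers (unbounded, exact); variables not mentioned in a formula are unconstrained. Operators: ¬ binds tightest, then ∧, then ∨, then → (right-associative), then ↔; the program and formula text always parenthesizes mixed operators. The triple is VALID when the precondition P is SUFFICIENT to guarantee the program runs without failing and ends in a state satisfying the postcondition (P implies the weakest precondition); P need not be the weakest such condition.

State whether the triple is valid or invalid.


Working backward. After the program, 3*j ≥ 9 must hold.
Before q := j + 9: 3*j ≥ 9
Before k := q + 3*r - 5: 3*j ≥ 9
The weakest precondition is 3*j ≥ 9.
Check whether 3*j ≥ 6 implies it.
Countermodel: at the initial state j = 2, the precondition holds but the weakest precondition fails.
Answer: invalid


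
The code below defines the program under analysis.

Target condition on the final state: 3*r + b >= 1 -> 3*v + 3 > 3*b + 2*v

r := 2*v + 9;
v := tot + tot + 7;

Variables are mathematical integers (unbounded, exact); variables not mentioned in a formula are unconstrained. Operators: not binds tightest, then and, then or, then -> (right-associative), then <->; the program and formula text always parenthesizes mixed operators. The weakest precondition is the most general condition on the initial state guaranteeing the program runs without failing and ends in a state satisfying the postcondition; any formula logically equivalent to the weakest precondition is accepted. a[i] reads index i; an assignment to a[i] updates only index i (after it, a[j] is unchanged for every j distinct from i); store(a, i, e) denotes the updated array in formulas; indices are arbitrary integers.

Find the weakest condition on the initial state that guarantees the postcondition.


Working backward. After the program, the postcondition 3*r + b >= 1 -> 3*v + 3 > 3*b + 2*v must hold; in canonical form it is b + 3*r >= 1 -> v > 3*b - 3.
Before v := tot + tot + 7: b + 3*r >= 1 -> 2*tot > 3*b - 10
Before r := 2*v + 9: b + 6*v >= -26 -> 2*tot > 3*b - 10
Answer: WP = b + 6*v >= -26 -> 2*tot > 3*b - 10


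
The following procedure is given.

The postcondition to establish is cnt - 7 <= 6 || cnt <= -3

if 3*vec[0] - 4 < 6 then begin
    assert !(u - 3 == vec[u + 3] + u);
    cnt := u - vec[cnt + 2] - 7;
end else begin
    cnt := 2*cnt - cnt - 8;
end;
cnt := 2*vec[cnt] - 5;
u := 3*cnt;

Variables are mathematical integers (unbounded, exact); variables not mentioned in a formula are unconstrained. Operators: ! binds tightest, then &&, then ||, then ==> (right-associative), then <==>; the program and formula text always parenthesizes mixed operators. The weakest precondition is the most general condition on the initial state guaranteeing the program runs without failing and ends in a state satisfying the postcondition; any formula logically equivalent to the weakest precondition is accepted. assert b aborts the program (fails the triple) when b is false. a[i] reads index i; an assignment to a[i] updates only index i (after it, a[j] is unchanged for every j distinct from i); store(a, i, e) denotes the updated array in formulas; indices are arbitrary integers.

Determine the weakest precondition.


Working backward. After the program, the postcondition cnt - 7 <= 6 || cnt <= -3 must hold; in canonical form it is cnt <= 13 || cnt <= -3.
Before u := 3*cnt: cnt <= 13 || cnt <= -3
Before cnt := 2*vec[cnt] - 5: 2*vec[cnt] <= 18 || 2*vec[cnt] <= 2
Then branch requires (!(vec[u + 3] == -3)) && (2*vec[-vec[cnt + 2] + u - 7] <= 18 || 2*vec[-vec[cnt + 2] + u - 7] <= 2); else branch requires 2*vec[cnt - 8] <= 18 || 2*vec[cnt - 8] <= 2.
Before the if: (3*vec[0] < 10 ==> ((!(vec[u + 3] == -3)) && (2*vec[-vec[cnt + 2] + u - 7] <= 18 || 2*vec[-vec[cnt + 2] + u - 7] <= 2))) && ((!(3*vec[0] < 10)) ==> (2*vec[cnt - 8] <= 18 || 2*vec[cnt - 8] <= 2))
Answer: WP = (3*vec[0] < 10 ==> ((!(vec[u + 3] == -3)) && (2*vec[-vec[cnt + 2] + u - 7] <= 18 || 2*vec[-vec[cnt + 2] + u - 7] <= 2))) && ((!(3*vec[0] < 10)) ==> (2*vec[cnt - 8] <= 18 || 2*vec[cnt - 8] <= 2))


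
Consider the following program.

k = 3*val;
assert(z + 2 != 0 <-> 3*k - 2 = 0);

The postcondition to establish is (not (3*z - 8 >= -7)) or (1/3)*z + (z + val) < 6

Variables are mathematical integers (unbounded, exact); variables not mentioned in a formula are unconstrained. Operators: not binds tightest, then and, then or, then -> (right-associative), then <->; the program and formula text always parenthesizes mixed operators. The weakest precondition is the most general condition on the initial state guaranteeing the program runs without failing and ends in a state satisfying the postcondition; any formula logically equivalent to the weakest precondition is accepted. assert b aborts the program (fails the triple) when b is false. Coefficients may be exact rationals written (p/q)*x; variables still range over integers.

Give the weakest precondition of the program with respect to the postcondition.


Working backward. After the program, the postcondition (not (3*z - 8 >= -7)) or (1/3)*z + (z + val) < 6 must hold; in canonical form it is (not (3*z >= 1)) or val + (4/3)*z < 6.
Before assert z + 2 != 0 <-> 3*k - 2 = 0: (z != -2 <-> 3*k = 2) and ((not (3*z >= 1)) or val + (4/3)*z < 6)
Before k := 3*val: (z != -2 <-> 9*val = 2) and ((not (3*z >= 1)) or val + (4/3)*z < 6)
Answer: WP = (z != -2 <-> 9*val = 2) and ((not (3*z >= 1)) or val + (4/3)*z < 6)


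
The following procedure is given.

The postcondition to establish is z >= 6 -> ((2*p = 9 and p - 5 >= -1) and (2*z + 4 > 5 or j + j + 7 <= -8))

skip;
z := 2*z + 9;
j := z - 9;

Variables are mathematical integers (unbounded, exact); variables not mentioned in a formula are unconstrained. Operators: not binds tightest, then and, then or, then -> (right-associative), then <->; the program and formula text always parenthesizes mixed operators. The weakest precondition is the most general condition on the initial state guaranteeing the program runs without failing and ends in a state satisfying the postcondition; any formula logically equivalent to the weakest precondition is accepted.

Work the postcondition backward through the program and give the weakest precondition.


Working backward. After the program, the postcondition z >= 6 -> ((2*p = 9 and p - 5 >= -1) and (2*z + 4 > 5 or j + j + 7 <= -8)) must hold; in canonical form it is z >= 6 -> (2*p = 9 and p >= 4 and (2*z > 1 or 2*j <= -15)).
Before j := z - 9: z >= 6 -> (2*p = 9 and p >= 4 and (2*z > 1 or 2*z <= 3))
Before z := 2*z + 9: 2*z >= -3 -> (2*p = 9 and p >= 4 and (4*z > -17 or 4*z <= -15))
Before skip: 2*z >= -3 -> (2*p = 9 and p >= 4 and (4*z > -17 or 4*z <= -15))
Answer: WP = 2*z >= -3 -> (2*p = 9 and p >= 4 and (4*z > -17 or 4*z <= -15))
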